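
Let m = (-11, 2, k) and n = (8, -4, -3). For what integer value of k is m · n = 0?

-32

m · n = (-11)·8 + 2·(-4) + k·(-3) = -96 - 3k
Set equal to 0: -3k = 96, so k = -32.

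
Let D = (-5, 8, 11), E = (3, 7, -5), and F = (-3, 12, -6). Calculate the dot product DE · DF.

284

DE = E − D = (8, -1, -16)
DF = F − D = (2, 4, -17)
DE · DF = 8·2 + (-1)·4 + (-16)·(-17) = 16 - 4 + 272 = 284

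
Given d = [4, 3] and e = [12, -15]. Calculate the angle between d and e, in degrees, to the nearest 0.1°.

d · e = 4·12 + 3·(-15) = 48 - 45 = 3
|d|² = 16 + 9 = 25,  |d| = √25 ≈ 5.000000
|e|² = 144 + 225 = 369,  |e| = √369 ≈ 19.209373
cos θ = 3 / (5.000000 · 19.209373) ≈ 0.03123
θ = arccos(0.03123) ≈ 88.2°

88.2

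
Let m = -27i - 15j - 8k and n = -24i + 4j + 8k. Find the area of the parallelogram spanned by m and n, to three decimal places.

i: (-15)·8 - (-8)·4 = -120 - (-32) = -88
j: (-8)·(-24) - (-27)·8 = 192 - (-216) = 408
k: (-27)·4 - (-15)·(-24) = -108 - 360 = -468
m × n = (-88, 408, -468)
|m × n| = √((-88)² + 408² + (-468)²) = √393232 ≈ 627.0821

627.082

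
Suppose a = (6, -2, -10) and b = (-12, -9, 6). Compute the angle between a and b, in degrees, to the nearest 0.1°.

126.6

a · b = 6·(-12) + (-2)·(-9) + (-10)·6 = -72 + 18 - 60 = -114
|a|² = 36 + 4 + 100 = 140,  |a| = √140 ≈ 11.832160
|b|² = 144 + 81 + 36 = 261,  |b| = √261 ≈ 16.155494
cos θ = -114 / (11.832160 · 16.155494) ≈ -0.59638
θ = arccos(-0.59638) ≈ 126.6°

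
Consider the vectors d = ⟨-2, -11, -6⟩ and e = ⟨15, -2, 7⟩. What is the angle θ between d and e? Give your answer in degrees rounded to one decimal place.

103.7

d · e = (-2)·15 + (-11)·(-2) + (-6)·7 = -30 + 22 - 42 = -50
|d|² = 4 + 121 + 36 = 161,  |d| = √161 ≈ 12.688578
|e|² = 225 + 4 + 49 = 278,  |e| = √278 ≈ 16.673332
cos θ = -50 / (12.688578 · 16.673332) ≈ -0.23634
θ = arccos(-0.23634) ≈ 103.7°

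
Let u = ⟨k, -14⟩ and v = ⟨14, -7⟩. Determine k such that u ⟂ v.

-7

u · v = k·14 + (-14)·(-7) = 98 + 14k
Set equal to 0: 14k = -98, so k = -7.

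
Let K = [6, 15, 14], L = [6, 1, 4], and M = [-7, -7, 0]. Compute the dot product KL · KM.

KL = L − K = (0, -14, -10)
KM = M − K = (-13, -22, -14)
KL · KM = 0·(-13) + (-14)·(-22) + (-10)·(-14) = 0 + 308 + 140 = 448

448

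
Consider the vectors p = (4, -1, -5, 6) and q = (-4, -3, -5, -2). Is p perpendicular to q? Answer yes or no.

p · q = 4·(-4) + (-1)·(-3) + (-5)·(-5) + 6·(-2) = -16 + 3 + 25 - 12 = 0
Zero, so the vectors are orthogonal.

yes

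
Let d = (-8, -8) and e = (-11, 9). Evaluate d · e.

d · e = (-8)·(-11) + (-8)·9 = 88 - 72 = 16

16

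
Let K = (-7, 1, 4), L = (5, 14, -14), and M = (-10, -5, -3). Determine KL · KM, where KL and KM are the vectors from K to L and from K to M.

12

KL = L − K = (12, 13, -18)
KM = M − K = (-3, -6, -7)
KL · KM = 12·(-3) + 13·(-6) + (-18)·(-7) = -36 - 78 + 126 = 12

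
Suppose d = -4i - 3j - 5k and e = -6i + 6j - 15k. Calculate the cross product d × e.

(75, -30, -42)

i: (-3)·(-15) - (-5)·6 = 45 - (-30) = 75
j: (-5)·(-6) - (-4)·(-15) = 30 - 60 = -30
k: (-4)·6 - (-3)·(-6) = -24 - 18 = -42
d × e = (75, -30, -42)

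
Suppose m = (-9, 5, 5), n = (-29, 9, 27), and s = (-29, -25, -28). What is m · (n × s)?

n × s:
i: 9·(-28) - 27·(-25) = -252 - (-675) = 423
j: 27·(-29) - (-29)·(-28) = -783 - 812 = -1595
k: (-29)·(-25) - 9·(-29) = 725 - (-261) = 986
n × s = (423, -1595, 986)
m · (n × s) = (-9)·423 + 5·(-1595) + 5·986 = -3807 - 7975 + 4930 = -6852

-6852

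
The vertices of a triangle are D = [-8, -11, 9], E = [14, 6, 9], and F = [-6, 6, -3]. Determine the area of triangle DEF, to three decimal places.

DE = (22, 17, 0),  DF = (2, 17, -12)
i: 17·(-12) - 0·17 = -204 - 0 = -204
j: 0·2 - 22·(-12) = 0 - (-264) = 264
k: 22·17 - 17·2 = 374 - 34 = 340
DE × DF = (-204, 264, 340)
|DE × DF| = √226912 ≈ 476.3528
area = ½ · 476.3528 ≈ 238.176

238.176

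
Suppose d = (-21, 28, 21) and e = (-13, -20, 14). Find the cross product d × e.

i: 28·14 - 21·(-20) = 392 - (-420) = 812
j: 21·(-13) - (-21)·14 = -273 - (-294) = 21
k: (-21)·(-20) - 28·(-13) = 420 - (-364) = 784
d × e = (812, 21, 784)

(812, 21, 784)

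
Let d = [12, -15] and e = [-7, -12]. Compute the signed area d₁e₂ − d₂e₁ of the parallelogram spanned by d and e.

-249

12·(-12) - (-15)·(-7) = -144 - 105 = -249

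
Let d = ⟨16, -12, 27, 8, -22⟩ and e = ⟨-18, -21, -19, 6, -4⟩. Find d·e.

d · e = 16·(-18) + (-12)·(-21) + 27·(-19) + 8·6 + (-22)·(-4) = -288 + 252 - 513 + 48 + 88 = -413

-413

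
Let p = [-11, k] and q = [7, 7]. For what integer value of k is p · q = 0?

11

p · q = (-11)·7 + k·7 = -77 + 7k
Set equal to 0: 7k = 77, so k = 11.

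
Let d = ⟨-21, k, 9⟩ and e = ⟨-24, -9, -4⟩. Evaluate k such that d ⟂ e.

d · e = (-21)·(-24) + k·(-9) + 9·(-4) = 468 - 9k
Set equal to 0: -9k = -468, so k = 52.

52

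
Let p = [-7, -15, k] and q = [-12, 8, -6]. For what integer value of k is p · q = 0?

p · q = (-7)·(-12) + (-15)·8 + k·(-6) = -36 - 6k
Set equal to 0: -6k = 36, so k = -6.

-6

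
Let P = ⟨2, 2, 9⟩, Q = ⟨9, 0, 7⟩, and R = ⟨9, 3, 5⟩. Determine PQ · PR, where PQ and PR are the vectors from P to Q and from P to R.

PQ = Q − P = (7, -2, -2)
PR = R − P = (7, 1, -4)
PQ · PR = 7·7 + (-2)·1 + (-2)·(-4) = 49 - 2 + 8 = 55

55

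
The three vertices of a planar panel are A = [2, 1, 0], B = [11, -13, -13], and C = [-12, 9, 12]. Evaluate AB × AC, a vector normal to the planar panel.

AB = (9, -14, -13)
AC = (-14, 8, 12)
i: (-14)·12 - (-13)·8 = -168 - (-104) = -64
j: (-13)·(-14) - 9·12 = 182 - 108 = 74
k: 9·8 - (-14)·(-14) = 72 - 196 = -124
AB × AC = (-64, 74, -124)

(-64, 74, -124)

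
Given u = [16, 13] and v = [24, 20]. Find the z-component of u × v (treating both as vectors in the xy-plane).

16·20 - 13·24 = 320 - 312 = 8

8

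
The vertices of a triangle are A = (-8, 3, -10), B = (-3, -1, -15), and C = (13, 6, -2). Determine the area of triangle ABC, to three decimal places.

88.197

AB = (5, -4, -5),  AC = (21, 3, 8)
i: (-4)·8 - (-5)·3 = -32 - (-15) = -17
j: (-5)·21 - 5·8 = -105 - 40 = -145
k: 5·3 - (-4)·21 = 15 - (-84) = 99
AB × AC = (-17, -145, 99)
|AB × AC| = √31115 ≈ 176.3944
area = ½ · 176.3944 ≈ 88.197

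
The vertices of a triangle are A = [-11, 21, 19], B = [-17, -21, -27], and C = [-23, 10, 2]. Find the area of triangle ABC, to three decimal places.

330.760

AB = (-6, -42, -46),  AC = (-12, -11, -17)
i: (-42)·(-17) - (-46)·(-11) = 714 - 506 = 208
j: (-46)·(-12) - (-6)·(-17) = 552 - 102 = 450
k: (-6)·(-11) - (-42)·(-12) = 66 - 504 = -438
AB × AC = (208, 450, -438)
|AB × AC| = √437608 ≈ 661.5195
area = ½ · 661.5195 ≈ 330.760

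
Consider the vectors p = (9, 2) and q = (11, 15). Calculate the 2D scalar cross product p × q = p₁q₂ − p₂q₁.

113

9·15 - 2·11 = 135 - 22 = 113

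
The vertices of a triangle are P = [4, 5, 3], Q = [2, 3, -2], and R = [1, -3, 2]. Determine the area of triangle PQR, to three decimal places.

PQ = (-2, -2, -5),  PR = (-3, -8, -1)
i: (-2)·(-1) - (-5)·(-8) = 2 - 40 = -38
j: (-5)·(-3) - (-2)·(-1) = 15 - 2 = 13
k: (-2)·(-8) - (-2)·(-3) = 16 - 6 = 10
PQ × PR = (-38, 13, 10)
|PQ × PR| = √1713 ≈ 41.3884
area = ½ · 41.3884 ≈ 20.694

20.694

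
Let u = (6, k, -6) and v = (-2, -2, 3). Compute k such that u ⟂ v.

u · v = 6·(-2) + k·(-2) + (-6)·3 = -30 - 2k
Set equal to 0: -2k = 30, so k = -15.

-15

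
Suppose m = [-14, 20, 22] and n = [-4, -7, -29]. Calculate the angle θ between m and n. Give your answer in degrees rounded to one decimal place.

m · n = (-14)·(-4) + 20·(-7) + 22·(-29) = 56 - 140 - 638 = -722
|m|² = 196 + 400 + 484 = 1080,  |m| = √1080 ≈ 32.863353
|n|² = 16 + 49 + 841 = 906,  |n| = √906 ≈ 30.099834
cos θ = -722 / (32.863353 · 30.099834) ≈ -0.72990
θ = arccos(-0.72990) ≈ 136.9°

136.9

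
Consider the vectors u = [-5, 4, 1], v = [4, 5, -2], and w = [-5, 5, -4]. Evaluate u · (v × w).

v × w:
i: 5·(-4) - (-2)·5 = -20 - (-10) = -10
j: (-2)·(-5) - 4·(-4) = 10 - (-16) = 26
k: 4·5 - 5·(-5) = 20 - (-25) = 45
v × w = (-10, 26, 45)
u · (v × w) = (-5)·(-10) + 4·26 + 1·45 = 50 + 104 + 45 = 199

199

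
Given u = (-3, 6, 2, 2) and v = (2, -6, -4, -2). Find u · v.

-54

u · v = (-3)·2 + 6·(-6) + 2·(-4) + 2·(-2) = -6 - 36 - 8 - 4 = -54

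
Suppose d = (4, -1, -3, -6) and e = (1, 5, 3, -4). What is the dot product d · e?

14

d · e = 4·1 + (-1)·5 + (-3)·3 + (-6)·(-4) = 4 - 5 - 9 + 24 = 14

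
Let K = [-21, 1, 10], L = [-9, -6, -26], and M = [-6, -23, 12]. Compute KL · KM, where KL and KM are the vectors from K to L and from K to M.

276

KL = L − K = (12, -7, -36)
KM = M − K = (15, -24, 2)
KL · KM = 12·15 + (-7)·(-24) + (-36)·2 = 180 + 168 - 72 = 276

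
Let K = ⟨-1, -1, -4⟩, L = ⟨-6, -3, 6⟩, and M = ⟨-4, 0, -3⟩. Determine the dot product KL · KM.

23

KL = L − K = (-5, -2, 10)
KM = M − K = (-3, 1, 1)
KL · KM = (-5)·(-3) + (-2)·1 + 10·1 = 15 - 2 + 10 = 23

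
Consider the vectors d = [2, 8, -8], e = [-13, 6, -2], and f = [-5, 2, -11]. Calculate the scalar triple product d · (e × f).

e × f:
i: 6·(-11) - (-2)·2 = -66 - (-4) = -62
j: (-2)·(-5) - (-13)·(-11) = 10 - 143 = -133
k: (-13)·2 - 6·(-5) = -26 - (-30) = 4
e × f = (-62, -133, 4)
d · (e × f) = 2·(-62) + 8·(-133) + (-8)·4 = -124 - 1064 - 32 = -1220

-1220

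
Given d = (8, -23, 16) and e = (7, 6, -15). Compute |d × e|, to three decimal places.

399.382

i: (-23)·(-15) - 16·6 = 345 - 96 = 249
j: 16·7 - 8·(-15) = 112 - (-120) = 232
k: 8·6 - (-23)·7 = 48 - (-161) = 209
d × e = (249, 232, 209)
|d × e| = √(249² + 232² + 209²) = √159506 ≈ 399.3820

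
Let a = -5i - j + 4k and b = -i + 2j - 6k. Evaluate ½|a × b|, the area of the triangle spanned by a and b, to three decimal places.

i: (-1)·(-6) - 4·2 = 6 - 8 = -2
j: 4·(-1) - (-5)·(-6) = -4 - 30 = -34
k: (-5)·2 - (-1)·(-1) = -10 - 1 = -11
a × b = (-2, -34, -11)
|a × b| = √((-2)² + (-34)² + (-11)²) = √1281 ≈ 35.7911
area = ½ · 35.7911 ≈ 17.896

17.896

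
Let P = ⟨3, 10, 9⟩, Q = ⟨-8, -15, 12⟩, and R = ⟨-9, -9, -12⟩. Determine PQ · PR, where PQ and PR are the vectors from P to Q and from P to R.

544

PQ = Q − P = (-11, -25, 3)
PR = R − P = (-12, -19, -21)
PQ · PR = (-11)·(-12) + (-25)·(-19) + 3·(-21) = 132 + 475 - 63 = 544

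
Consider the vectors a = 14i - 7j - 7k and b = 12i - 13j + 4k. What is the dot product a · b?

231

a · b = 14·12 + (-7)·(-13) + (-7)·4 = 168 + 91 - 28 = 231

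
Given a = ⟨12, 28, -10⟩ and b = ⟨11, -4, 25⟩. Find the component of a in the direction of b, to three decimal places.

-8.332

a · b = 12·11 + 28·(-4) + (-10)·25 = 132 - 112 - 250 = -230
|b| = √(121 + 16 + 625) = √762 ≈ 27.6043
comp_b a = -230 / √762 ≈ -8.332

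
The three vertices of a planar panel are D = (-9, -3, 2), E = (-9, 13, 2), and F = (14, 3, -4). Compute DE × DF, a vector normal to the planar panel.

DE = (0, 16, 0)
DF = (23, 6, -6)
i: 16·(-6) - 0·6 = -96 - 0 = -96
j: 0·23 - 0·(-6) = 0 - 0 = 0
k: 0·6 - 16·23 = 0 - 368 = -368
DE × DF = (-96, 0, -368)

(-96, 0, -368)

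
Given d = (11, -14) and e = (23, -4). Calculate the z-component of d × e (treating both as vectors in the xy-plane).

278

11·(-4) - (-14)·23 = -44 - (-322) = 278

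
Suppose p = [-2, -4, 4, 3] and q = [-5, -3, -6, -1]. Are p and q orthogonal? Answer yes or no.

no

p · q = (-2)·(-5) + (-4)·(-3) + 4·(-6) + 3·(-1) = 10 + 12 - 24 - 3 = -5
Nonzero, so the vectors are not orthogonal.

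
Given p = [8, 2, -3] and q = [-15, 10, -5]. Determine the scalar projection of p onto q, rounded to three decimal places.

p · q = 8·(-15) + 2·10 + (-3)·(-5) = -120 + 20 + 15 = -85
|q| = √(225 + 100 + 25) = √350 ≈ 18.7083
comp_q p = -85 / √350 ≈ -4.543

-4.543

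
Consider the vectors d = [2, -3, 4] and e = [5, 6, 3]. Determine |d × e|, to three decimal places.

44.878

i: (-3)·3 - 4·6 = -9 - 24 = -33
j: 4·5 - 2·3 = 20 - 6 = 14
k: 2·6 - (-3)·5 = 12 - (-15) = 27
d × e = (-33, 14, 27)
|d × e| = √((-33)² + 14² + 27²) = √2014 ≈ 44.8776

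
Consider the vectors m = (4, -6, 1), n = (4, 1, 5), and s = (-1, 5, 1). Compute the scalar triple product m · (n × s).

-21

n × s:
i: 1·1 - 5·5 = 1 - 25 = -24
j: 5·(-1) - 4·1 = -5 - 4 = -9
k: 4·5 - 1·(-1) = 20 - (-1) = 21
n × s = (-24, -9, 21)
m · (n × s) = 4·(-24) + (-6)·(-9) + 1·21 = -96 + 54 + 21 = -21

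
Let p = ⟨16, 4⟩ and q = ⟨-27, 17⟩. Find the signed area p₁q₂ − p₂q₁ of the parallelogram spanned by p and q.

380

16·17 - 4·(-27) = 272 - (-108) = 380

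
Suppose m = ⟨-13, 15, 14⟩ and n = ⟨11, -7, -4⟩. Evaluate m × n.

(38, 102, -74)

i: 15·(-4) - 14·(-7) = -60 - (-98) = 38
j: 14·11 - (-13)·(-4) = 154 - 52 = 102
k: (-13)·(-7) - 15·11 = 91 - 165 = -74
m × n = (38, 102, -74)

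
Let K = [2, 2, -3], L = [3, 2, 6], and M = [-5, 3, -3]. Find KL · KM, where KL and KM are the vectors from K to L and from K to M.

KL = L − K = (1, 0, 9)
KM = M − K = (-7, 1, 0)
KL · KM = 1·(-7) + 0·1 + 9·0 = -7 + 0 + 0 = -7

-7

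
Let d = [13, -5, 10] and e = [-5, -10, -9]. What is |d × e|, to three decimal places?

i: (-5)·(-9) - 10·(-10) = 45 - (-100) = 145
j: 10·(-5) - 13·(-9) = -50 - (-117) = 67
k: 13·(-10) - (-5)·(-5) = -130 - 25 = -155
d × e = (145, 67, -155)
|d × e| = √(145² + 67² + (-155)²) = √49539 ≈ 222.5736

222.574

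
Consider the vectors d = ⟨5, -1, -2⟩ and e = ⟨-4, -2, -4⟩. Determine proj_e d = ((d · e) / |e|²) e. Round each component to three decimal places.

(1.111, 0.556, 1.111)

d · e = 5·(-4) + (-1)·(-2) + (-2)·(-4) = -20 + 2 + 8 = -10
|e|² = 16 + 4 + 16 = 36
proj_e d = (-10/36) · (-4, -2, -4) ≈ (1.111, 0.556, 1.111)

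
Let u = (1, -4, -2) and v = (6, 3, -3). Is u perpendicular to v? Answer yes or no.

u · v = 1·6 + (-4)·3 + (-2)·(-3) = 6 - 12 + 6 = 0
Zero, so the vectors are orthogonal.

yes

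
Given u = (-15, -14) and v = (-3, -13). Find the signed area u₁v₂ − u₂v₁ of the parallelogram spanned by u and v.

153

(-15)·(-13) - (-14)·(-3) = 195 - 42 = 153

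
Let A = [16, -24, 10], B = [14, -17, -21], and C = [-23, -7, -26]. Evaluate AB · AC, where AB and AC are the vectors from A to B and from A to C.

AB = B − A = (-2, 7, -31)
AC = C − A = (-39, 17, -36)
AB · AC = (-2)·(-39) + 7·17 + (-31)·(-36) = 78 + 119 + 1116 = 1313

1313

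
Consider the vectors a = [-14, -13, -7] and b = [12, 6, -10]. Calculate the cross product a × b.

(172, -224, 72)

i: (-13)·(-10) - (-7)·6 = 130 - (-42) = 172
j: (-7)·12 - (-14)·(-10) = -84 - 140 = -224
k: (-14)·6 - (-13)·12 = -84 - (-156) = 72
a × b = (172, -224, 72)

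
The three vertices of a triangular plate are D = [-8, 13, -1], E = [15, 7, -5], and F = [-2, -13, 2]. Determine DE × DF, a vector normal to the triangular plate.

(-122, -93, -562)

DE = (23, -6, -4)
DF = (6, -26, 3)
i: (-6)·3 - (-4)·(-26) = -18 - 104 = -122
j: (-4)·6 - 23·3 = -24 - 69 = -93
k: 23·(-26) - (-6)·6 = -598 - (-36) = -562
DE × DF = (-122, -93, -562)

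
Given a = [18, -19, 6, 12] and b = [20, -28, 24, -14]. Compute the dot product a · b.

a · b = 18·20 + (-19)·(-28) + 6·24 + 12·(-14) = 360 + 532 + 144 - 168 = 868

868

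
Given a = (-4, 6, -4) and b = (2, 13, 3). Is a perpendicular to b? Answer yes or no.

no

a · b = (-4)·2 + 6·13 + (-4)·3 = -8 + 78 - 12 = 58
Nonzero, so the vectors are not orthogonal.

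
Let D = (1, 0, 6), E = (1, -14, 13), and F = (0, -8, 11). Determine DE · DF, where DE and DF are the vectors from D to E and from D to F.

DE = E − D = (0, -14, 7)
DF = F − D = (-1, -8, 5)
DE · DF = 0·(-1) + (-14)·(-8) + 7·5 = 0 + 112 + 35 = 147

147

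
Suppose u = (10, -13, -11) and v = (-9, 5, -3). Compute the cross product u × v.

(94, 129, -67)

i: (-13)·(-3) - (-11)·5 = 39 - (-55) = 94
j: (-11)·(-9) - 10·(-3) = 99 - (-30) = 129
k: 10·5 - (-13)·(-9) = 50 - 117 = -67
u × v = (94, 129, -67)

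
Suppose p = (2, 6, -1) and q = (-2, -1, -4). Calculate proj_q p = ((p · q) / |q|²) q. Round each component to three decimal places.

(0.571, 0.286, 1.143)

p · q = 2·(-2) + 6·(-1) + (-1)·(-4) = -4 - 6 + 4 = -6
|q|² = 4 + 1 + 16 = 21
proj_q p = (-6/21) · (-2, -1, -4) ≈ (0.571, 0.286, 1.143)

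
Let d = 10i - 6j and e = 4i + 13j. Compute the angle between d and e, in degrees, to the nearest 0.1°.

103.9

d · e = 10·4 + (-6)·13 = 40 - 78 = -38
|d|² = 100 + 36 = 136,  |d| = √136 ≈ 11.661904
|e|² = 16 + 169 = 185,  |e| = √185 ≈ 13.601471
cos θ = -38 / (11.661904 · 13.601471) ≈ -0.23957
θ = arccos(-0.23957) ≈ 103.9°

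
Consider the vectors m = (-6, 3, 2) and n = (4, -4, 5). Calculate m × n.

(23, 38, 12)

i: 3·5 - 2·(-4) = 15 - (-8) = 23
j: 2·4 - (-6)·5 = 8 - (-30) = 38
k: (-6)·(-4) - 3·4 = 24 - 12 = 12
m × n = (23, 38, 12)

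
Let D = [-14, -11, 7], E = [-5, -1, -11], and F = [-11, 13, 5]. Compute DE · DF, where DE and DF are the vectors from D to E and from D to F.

303

DE = E − D = (9, 10, -18)
DF = F − D = (3, 24, -2)
DE · DF = 9·3 + 10·24 + (-18)·(-2) = 27 + 240 + 36 = 303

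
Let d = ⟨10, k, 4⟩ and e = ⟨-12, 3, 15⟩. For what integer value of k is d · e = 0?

20

d · e = 10·(-12) + k·3 + 4·15 = -60 + 3k
Set equal to 0: 3k = 60, so k = 20.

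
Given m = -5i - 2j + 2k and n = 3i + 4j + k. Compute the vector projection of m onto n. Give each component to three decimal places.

m · n = (-5)·3 + (-2)·4 + 2·1 = -15 - 8 + 2 = -21
|n|² = 9 + 16 + 1 = 26
proj_n m = (-21/26) · (3, 4, 1) ≈ (-2.423, -3.231, -0.808)

(-2.423, -3.231, -0.808)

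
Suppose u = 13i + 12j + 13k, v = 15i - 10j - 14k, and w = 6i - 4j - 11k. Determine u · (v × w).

v × w:
i: (-10)·(-11) - (-14)·(-4) = 110 - 56 = 54
j: (-14)·6 - 15·(-11) = -84 - (-165) = 81
k: 15·(-4) - (-10)·6 = -60 - (-60) = 0
v × w = (54, 81, 0)
u · (v × w) = 13·54 + 12·81 + 13·0 = 702 + 972 + 0 = 1674

1674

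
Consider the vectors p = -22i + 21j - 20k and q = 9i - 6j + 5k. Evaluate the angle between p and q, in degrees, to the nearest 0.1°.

167.8

p · q = (-22)·9 + 21·(-6) + (-20)·5 = -198 - 126 - 100 = -424
|p|² = 484 + 441 + 400 = 1325,  |p| = √1325 ≈ 36.400549
|q|² = 81 + 36 + 25 = 142,  |q| = √142 ≈ 11.916375
cos θ = -424 / (36.400549 · 11.916375) ≈ -0.97749
θ = arccos(-0.97749) ≈ 167.8°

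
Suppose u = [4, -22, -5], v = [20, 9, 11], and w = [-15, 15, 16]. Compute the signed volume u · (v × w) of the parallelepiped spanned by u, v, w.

8411

v × w:
i: 9·16 - 11·15 = 144 - 165 = -21
j: 11·(-15) - 20·16 = -165 - 320 = -485
k: 20·15 - 9·(-15) = 300 - (-135) = 435
v × w = (-21, -485, 435)
u · (v × w) = 4·(-21) + (-22)·(-485) + (-5)·435 = -84 + 10670 - 2175 = 8411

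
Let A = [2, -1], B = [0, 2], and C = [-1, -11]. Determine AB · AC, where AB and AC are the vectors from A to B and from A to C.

AB = B − A = (-2, 3)
AC = C − A = (-3, -10)
AB · AC = (-2)·(-3) + 3·(-10) = 6 - 30 = -24

-24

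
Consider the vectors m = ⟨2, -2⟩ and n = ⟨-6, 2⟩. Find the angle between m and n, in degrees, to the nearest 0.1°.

m · n = 2·(-6) + (-2)·2 = -12 - 4 = -16
|m|² = 4 + 4 = 8,  |m| = √8 ≈ 2.828427
|n|² = 36 + 4 = 40,  |n| = √40 ≈ 6.324555
cos θ = -16 / (2.828427 · 6.324555) ≈ -0.89443
θ = arccos(-0.89443) ≈ 153.4°

153.4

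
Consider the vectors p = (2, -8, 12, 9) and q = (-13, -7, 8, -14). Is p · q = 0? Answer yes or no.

yes

p · q = 2·(-13) + (-8)·(-7) + 12·8 + 9·(-14) = -26 + 56 + 96 - 126 = 0
Zero, so the vectors are orthogonal.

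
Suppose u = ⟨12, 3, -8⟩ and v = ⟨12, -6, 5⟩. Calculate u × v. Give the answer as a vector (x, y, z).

(-33, -156, -108)

i: 3·5 - (-8)·(-6) = 15 - 48 = -33
j: (-8)·12 - 12·5 = -96 - 60 = -156
k: 12·(-6) - 3·12 = -72 - 36 = -108
u × v = (-33, -156, -108)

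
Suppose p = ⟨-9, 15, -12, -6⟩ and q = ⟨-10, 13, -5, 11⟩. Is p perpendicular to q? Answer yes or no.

p · q = (-9)·(-10) + 15·13 + (-12)·(-5) + (-6)·11 = 90 + 195 + 60 - 66 = 279
Nonzero, so the vectors are not orthogonal.

no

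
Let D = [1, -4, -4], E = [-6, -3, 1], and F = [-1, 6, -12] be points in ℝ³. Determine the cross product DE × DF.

(-58, -66, -68)

DE = (-7, 1, 5)
DF = (-2, 10, -8)
i: 1·(-8) - 5·10 = -8 - 50 = -58
j: 5·(-2) - (-7)·(-8) = -10 - 56 = -66
k: (-7)·10 - 1·(-2) = -70 - (-2) = -68
DE × DF = (-58, -66, -68)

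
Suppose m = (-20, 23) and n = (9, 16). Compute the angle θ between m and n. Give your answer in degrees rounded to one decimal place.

m · n = (-20)·9 + 23·16 = -180 + 368 = 188
|m|² = 400 + 529 = 929,  |m| = √929 ≈ 30.479501
|n|² = 81 + 256 = 337,  |n| = √337 ≈ 18.357560
cos θ = 188 / (30.479501 · 18.357560) ≈ 0.33600
θ = arccos(0.33600) ≈ 70.4°

70.4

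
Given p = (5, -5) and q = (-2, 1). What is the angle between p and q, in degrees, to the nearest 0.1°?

161.6

p · q = 5·(-2) + (-5)·1 = -10 - 5 = -15
|p|² = 25 + 25 = 50,  |p| = √50 ≈ 7.071068
|q|² = 4 + 1 = 5,  |q| = √5 ≈ 2.236068
cos θ = -15 / (7.071068 · 2.236068) ≈ -0.94868
θ = arccos(-0.94868) ≈ 161.6°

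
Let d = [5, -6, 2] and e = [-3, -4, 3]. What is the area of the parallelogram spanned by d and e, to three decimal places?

i: (-6)·3 - 2·(-4) = -18 - (-8) = -10
j: 2·(-3) - 5·3 = -6 - 15 = -21
k: 5·(-4) - (-6)·(-3) = -20 - 18 = -38
d × e = (-10, -21, -38)
|d × e| = √((-10)² + (-21)² + (-38)²) = √1985 ≈ 44.5533

44.553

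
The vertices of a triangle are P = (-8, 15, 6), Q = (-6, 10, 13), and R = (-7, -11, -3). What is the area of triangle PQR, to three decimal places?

PQ = (2, -5, 7),  PR = (1, -26, -9)
i: (-5)·(-9) - 7·(-26) = 45 - (-182) = 227
j: 7·1 - 2·(-9) = 7 - (-18) = 25
k: 2·(-26) - (-5)·1 = -52 - (-5) = -47
PQ × PR = (227, 25, -47)
|PQ × PR| = √54363 ≈ 233.1587
area = ½ · 233.1587 ≈ 116.579

116.579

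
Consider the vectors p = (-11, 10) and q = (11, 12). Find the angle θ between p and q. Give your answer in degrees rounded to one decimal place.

p · q = (-11)·11 + 10·12 = -121 + 120 = -1
|p|² = 121 + 100 = 221,  |p| = √221 ≈ 14.866069
|q|² = 121 + 144 = 265,  |q| = √265 ≈ 16.278821
cos θ = -1 / (14.866069 · 16.278821) ≈ -0.00413
θ = arccos(-0.00413) ≈ 90.2°

90.2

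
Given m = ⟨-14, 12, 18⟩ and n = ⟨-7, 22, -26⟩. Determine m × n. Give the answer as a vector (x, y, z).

i: 12·(-26) - 18·22 = -312 - 396 = -708
j: 18·(-7) - (-14)·(-26) = -126 - 364 = -490
k: (-14)·22 - 12·(-7) = -308 - (-84) = -224
m × n = (-708, -490, -224)

(-708, -490, -224)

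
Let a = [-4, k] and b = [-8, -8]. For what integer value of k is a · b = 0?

a · b = (-4)·(-8) + k·(-8) = 32 - 8k
Set equal to 0: -8k = -32, so k = 4.

4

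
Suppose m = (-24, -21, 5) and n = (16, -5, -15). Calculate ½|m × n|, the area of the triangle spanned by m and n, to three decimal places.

316.992

i: (-21)·(-15) - 5·(-5) = 315 - (-25) = 340
j: 5·16 - (-24)·(-15) = 80 - 360 = -280
k: (-24)·(-5) - (-21)·16 = 120 - (-336) = 456
m × n = (340, -280, 456)
|m × n| = √(340² + (-280)² + 456²) = √401936 ≈ 633.9842
area = ½ · 633.9842 ≈ 316.992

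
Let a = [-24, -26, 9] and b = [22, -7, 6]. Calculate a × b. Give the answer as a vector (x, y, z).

(-93, 342, 740)

i: (-26)·6 - 9·(-7) = -156 - (-63) = -93
j: 9·22 - (-24)·6 = 198 - (-144) = 342
k: (-24)·(-7) - (-26)·22 = 168 - (-572) = 740
a × b = (-93, 342, 740)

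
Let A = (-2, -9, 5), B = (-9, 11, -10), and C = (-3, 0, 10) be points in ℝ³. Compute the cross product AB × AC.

(235, 50, -43)

AB = (-7, 20, -15)
AC = (-1, 9, 5)
i: 20·5 - (-15)·9 = 100 - (-135) = 235
j: (-15)·(-1) - (-7)·5 = 15 - (-35) = 50
k: (-7)·9 - 20·(-1) = -63 - (-20) = -43
AB × AC = (235, 50, -43)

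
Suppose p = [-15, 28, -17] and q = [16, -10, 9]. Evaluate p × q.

i: 28·9 - (-17)·(-10) = 252 - 170 = 82
j: (-17)·16 - (-15)·9 = -272 - (-135) = -137
k: (-15)·(-10) - 28·16 = 150 - 448 = -298
p × q = (82, -137, -298)

(82, -137, -298)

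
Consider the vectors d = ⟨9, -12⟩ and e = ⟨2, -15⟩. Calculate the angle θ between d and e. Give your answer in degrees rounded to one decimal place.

d · e = 9·2 + (-12)·(-15) = 18 + 180 = 198
|d|² = 81 + 144 = 225,  |d| = √225 ≈ 15.000000
|e|² = 4 + 225 = 229,  |e| = √229 ≈ 15.132746
cos θ = 198 / (15.000000 · 15.132746) ≈ 0.87228
θ = arccos(0.87228) ≈ 29.3°

29.3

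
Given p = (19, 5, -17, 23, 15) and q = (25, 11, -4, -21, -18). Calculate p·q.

-155

p · q = 19·25 + 5·11 + (-17)·(-4) + 23·(-21) + 15·(-18) = 475 + 55 + 68 - 483 - 270 = -155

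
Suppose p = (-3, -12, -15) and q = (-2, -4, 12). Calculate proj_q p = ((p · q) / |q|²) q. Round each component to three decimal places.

p · q = (-3)·(-2) + (-12)·(-4) + (-15)·12 = 6 + 48 - 180 = -126
|q|² = 4 + 16 + 144 = 164
proj_q p = (-126/164) · (-2, -4, 12) ≈ (1.537, 3.073, -9.220)

(1.537, 3.073, -9.220)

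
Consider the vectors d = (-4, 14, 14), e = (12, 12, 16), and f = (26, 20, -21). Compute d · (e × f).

10632

e × f:
i: 12·(-21) - 16·20 = -252 - 320 = -572
j: 16·26 - 12·(-21) = 416 - (-252) = 668
k: 12·20 - 12·26 = 240 - 312 = -72
e × f = (-572, 668, -72)
d · (e × f) = (-4)·(-572) + 14·668 + 14·(-72) = 2288 + 9352 - 1008 = 10632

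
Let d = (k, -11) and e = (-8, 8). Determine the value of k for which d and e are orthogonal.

-11

d · e = k·(-8) + (-11)·8 = -88 - 8k
Set equal to 0: -8k = 88, so k = -11.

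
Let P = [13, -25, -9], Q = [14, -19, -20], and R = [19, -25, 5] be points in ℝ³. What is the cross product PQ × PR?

PQ = (1, 6, -11)
PR = (6, 0, 14)
i: 6·14 - (-11)·0 = 84 - 0 = 84
j: (-11)·6 - 1·14 = -66 - 14 = -80
k: 1·0 - 6·6 = 0 - 36 = -36
PQ × PR = (84, -80, -36)

(84, -80, -36)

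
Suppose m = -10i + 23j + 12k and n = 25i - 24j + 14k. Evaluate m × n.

i: 23·14 - 12·(-24) = 322 - (-288) = 610
j: 12·25 - (-10)·14 = 300 - (-140) = 440
k: (-10)·(-24) - 23·25 = 240 - 575 = -335
m × n = (610, 440, -335)

(610, 440, -335)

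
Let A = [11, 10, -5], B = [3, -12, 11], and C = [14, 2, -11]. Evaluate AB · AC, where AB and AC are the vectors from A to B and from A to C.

56

AB = B − A = (-8, -22, 16)
AC = C − A = (3, -8, -6)
AB · AC = (-8)·3 + (-22)·(-8) + 16·(-6) = -24 + 176 - 96 = 56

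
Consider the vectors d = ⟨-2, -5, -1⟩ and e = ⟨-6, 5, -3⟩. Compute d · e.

d · e = (-2)·(-6) + (-5)·5 + (-1)·(-3) = 12 - 25 + 3 = -10

-10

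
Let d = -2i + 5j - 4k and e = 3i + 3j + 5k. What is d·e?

d · e = (-2)·3 + 5·3 + (-4)·5 = -6 + 15 - 20 = -11

-11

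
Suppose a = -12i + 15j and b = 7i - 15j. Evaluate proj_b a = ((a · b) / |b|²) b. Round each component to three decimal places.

(-7.894, 16.916)

a · b = (-12)·7 + 15·(-15) = -84 - 225 = -309
|b|² = 49 + 225 = 274
proj_b a = (-309/274) · (7, -15) ≈ (-7.894, 16.916)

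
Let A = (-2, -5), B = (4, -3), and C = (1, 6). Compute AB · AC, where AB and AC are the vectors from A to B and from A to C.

AB = B − A = (6, 2)
AC = C − A = (3, 11)
AB · AC = 6·3 + 2·11 = 18 + 22 = 40

40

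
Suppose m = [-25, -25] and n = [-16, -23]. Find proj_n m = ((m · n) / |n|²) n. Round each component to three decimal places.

m · n = (-25)·(-16) + (-25)·(-23) = 400 + 575 = 975
|n|² = 256 + 529 = 785
proj_n m = (975/785) · (-16, -23) ≈ (-19.873, -28.567)

(-19.873, -28.567)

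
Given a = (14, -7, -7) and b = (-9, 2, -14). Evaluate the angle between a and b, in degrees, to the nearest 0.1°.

98.4

a · b = 14·(-9) + (-7)·2 + (-7)·(-14) = -126 - 14 + 98 = -42
|a|² = 196 + 49 + 49 = 294,  |a| = √294 ≈ 17.146428
|b|² = 81 + 4 + 196 = 281,  |b| = √281 ≈ 16.763055
cos θ = -42 / (17.146428 · 16.763055) ≈ -0.14612
θ = arccos(-0.14612) ≈ 98.4°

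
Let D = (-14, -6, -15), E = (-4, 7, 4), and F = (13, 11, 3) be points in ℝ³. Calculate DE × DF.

(-89, 333, -181)

DE = (10, 13, 19)
DF = (27, 17, 18)
i: 13·18 - 19·17 = 234 - 323 = -89
j: 19·27 - 10·18 = 513 - 180 = 333
k: 10·17 - 13·27 = 170 - 351 = -181
DE × DF = (-89, 333, -181)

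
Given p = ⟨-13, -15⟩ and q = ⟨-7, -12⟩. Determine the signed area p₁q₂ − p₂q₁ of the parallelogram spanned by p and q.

51

(-13)·(-12) - (-15)·(-7) = 156 - 105 = 51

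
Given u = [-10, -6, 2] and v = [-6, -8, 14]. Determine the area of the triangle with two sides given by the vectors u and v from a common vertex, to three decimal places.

i: (-6)·14 - 2·(-8) = -84 - (-16) = -68
j: 2·(-6) - (-10)·14 = -12 - (-140) = 128
k: (-10)·(-8) - (-6)·(-6) = 80 - 36 = 44
u × v = (-68, 128, 44)
|u × v| = √((-68)² + 128² + 44²) = √22944 ≈ 151.4728
area = ½ · 151.4728 ≈ 75.736

75.736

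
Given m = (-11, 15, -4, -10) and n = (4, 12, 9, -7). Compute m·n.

m · n = (-11)·4 + 15·12 + (-4)·9 + (-10)·(-7) = -44 + 180 - 36 + 70 = 170

170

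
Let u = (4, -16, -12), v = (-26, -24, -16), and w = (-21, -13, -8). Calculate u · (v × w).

v × w:
i: (-24)·(-8) - (-16)·(-13) = 192 - 208 = -16
j: (-16)·(-21) - (-26)·(-8) = 336 - 208 = 128
k: (-26)·(-13) - (-24)·(-21) = 338 - 504 = -166
v × w = (-16, 128, -166)
u · (v × w) = 4·(-16) + (-16)·128 + (-12)·(-166) = -64 - 2048 + 1992 = -120

-120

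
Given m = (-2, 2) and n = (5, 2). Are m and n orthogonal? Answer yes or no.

m · n = (-2)·5 + 2·2 = -10 + 4 = -6
Nonzero, so the vectors are not orthogonal.

no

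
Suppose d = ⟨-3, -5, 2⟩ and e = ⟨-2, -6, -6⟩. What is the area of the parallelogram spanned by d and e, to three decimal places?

48.083

i: (-5)·(-6) - 2·(-6) = 30 - (-12) = 42
j: 2·(-2) - (-3)·(-6) = -4 - 18 = -22
k: (-3)·(-6) - (-5)·(-2) = 18 - 10 = 8
d × e = (42, -22, 8)
|d × e| = √(42² + (-22)² + 8²) = √2312 ≈ 48.0833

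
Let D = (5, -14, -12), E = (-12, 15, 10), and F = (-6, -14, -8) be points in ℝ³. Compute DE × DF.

DE = (-17, 29, 22)
DF = (-11, 0, 4)
i: 29·4 - 22·0 = 116 - 0 = 116
j: 22·(-11) - (-17)·4 = -242 - (-68) = -174
k: (-17)·0 - 29·(-11) = 0 - (-319) = 319
DE × DF = (116, -174, 319)

(116, -174, 319)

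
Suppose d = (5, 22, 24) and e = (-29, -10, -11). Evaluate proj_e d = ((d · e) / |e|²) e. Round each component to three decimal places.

(17.176, 5.923, 6.515)

d · e = 5·(-29) + 22·(-10) + 24·(-11) = -145 - 220 - 264 = -629
|e|² = 841 + 100 + 121 = 1062
proj_e d = (-629/1062) · (-29, -10, -11) ≈ (17.176, 5.923, 6.515)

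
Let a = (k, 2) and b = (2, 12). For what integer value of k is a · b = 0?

a · b = k·2 + 2·12 = 24 + 2k
Set equal to 0: 2k = -24, so k = -12.

-12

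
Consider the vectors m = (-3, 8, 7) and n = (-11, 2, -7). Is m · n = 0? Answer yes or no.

yes

m · n = (-3)·(-11) + 8·2 + 7·(-7) = 33 + 16 - 49 = 0
Zero, so the vectors are orthogonal.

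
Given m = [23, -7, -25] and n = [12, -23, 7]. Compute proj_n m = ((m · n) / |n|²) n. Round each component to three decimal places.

m · n = 23·12 + (-7)·(-23) + (-25)·7 = 276 + 161 - 175 = 262
|n|² = 144 + 529 + 49 = 722
proj_n m = (262/722) · (12, -23, 7) ≈ (4.355, -8.346, 2.540)

(4.355, -8.346, 2.540)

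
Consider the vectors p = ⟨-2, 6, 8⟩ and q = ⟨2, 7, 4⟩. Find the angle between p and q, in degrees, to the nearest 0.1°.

34.3

p · q = (-2)·2 + 6·7 + 8·4 = -4 + 42 + 32 = 70
|p|² = 4 + 36 + 64 = 104,  |p| = √104 ≈ 10.198039
|q|² = 4 + 49 + 16 = 69,  |q| = √69 ≈ 8.306624
cos θ = 70 / (10.198039 · 8.306624) ≈ 0.82634
θ = arccos(0.82634) ≈ 34.3°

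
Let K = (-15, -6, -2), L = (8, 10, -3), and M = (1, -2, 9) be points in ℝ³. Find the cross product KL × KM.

(180, -269, -164)

KL = (23, 16, -1)
KM = (16, 4, 11)
i: 16·11 - (-1)·4 = 176 - (-4) = 180
j: (-1)·16 - 23·11 = -16 - 253 = -269
k: 23·4 - 16·16 = 92 - 256 = -164
KL × KM = (180, -269, -164)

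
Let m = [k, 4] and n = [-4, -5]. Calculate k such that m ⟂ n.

-5

m · n = k·(-4) + 4·(-5) = -20 - 4k
Set equal to 0: -4k = 20, so k = -5.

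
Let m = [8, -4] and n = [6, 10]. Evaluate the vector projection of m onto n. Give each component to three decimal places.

m · n = 8·6 + (-4)·10 = 48 - 40 = 8
|n|² = 36 + 100 = 136
proj_n m = (8/136) · (6, 10) ≈ (0.353, 0.588)

(0.353, 0.588)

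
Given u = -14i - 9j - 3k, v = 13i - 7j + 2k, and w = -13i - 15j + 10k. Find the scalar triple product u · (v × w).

2822

v × w:
i: (-7)·10 - 2·(-15) = -70 - (-30) = -40
j: 2·(-13) - 13·10 = -26 - 130 = -156
k: 13·(-15) - (-7)·(-13) = -195 - 91 = -286
v × w = (-40, -156, -286)
u · (v × w) = (-14)·(-40) + (-9)·(-156) + (-3)·(-286) = 560 + 1404 + 858 = 2822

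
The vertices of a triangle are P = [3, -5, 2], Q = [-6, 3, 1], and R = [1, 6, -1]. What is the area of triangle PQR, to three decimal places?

43.826

PQ = (-9, 8, -1),  PR = (-2, 11, -3)
i: 8·(-3) - (-1)·11 = -24 - (-11) = -13
j: (-1)·(-2) - (-9)·(-3) = 2 - 27 = -25
k: (-9)·11 - 8·(-2) = -99 - (-16) = -83
PQ × PR = (-13, -25, -83)
|PQ × PR| = √7683 ≈ 87.6527
area = ½ · 87.6527 ≈ 43.826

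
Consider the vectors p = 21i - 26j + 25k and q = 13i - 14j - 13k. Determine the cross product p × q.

(688, 598, 44)

i: (-26)·(-13) - 25·(-14) = 338 - (-350) = 688
j: 25·13 - 21·(-13) = 325 - (-273) = 598
k: 21·(-14) - (-26)·13 = -294 - (-338) = 44
p × q = (688, 598, 44)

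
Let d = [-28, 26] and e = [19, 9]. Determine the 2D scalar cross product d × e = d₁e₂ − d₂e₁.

-746

(-28)·9 - 26·19 = -252 - 494 = -746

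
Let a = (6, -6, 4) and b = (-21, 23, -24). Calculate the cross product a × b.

i: (-6)·(-24) - 4·23 = 144 - 92 = 52
j: 4·(-21) - 6·(-24) = -84 - (-144) = 60
k: 6·23 - (-6)·(-21) = 138 - 126 = 12
a × b = (52, 60, 12)

(52, 60, 12)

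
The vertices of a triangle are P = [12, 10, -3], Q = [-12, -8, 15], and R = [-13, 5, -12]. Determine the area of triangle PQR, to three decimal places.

392.416

PQ = (-24, -18, 18),  PR = (-25, -5, -9)
i: (-18)·(-9) - 18·(-5) = 162 - (-90) = 252
j: 18·(-25) - (-24)·(-9) = -450 - 216 = -666
k: (-24)·(-5) - (-18)·(-25) = 120 - 450 = -330
PQ × PR = (252, -666, -330)
|PQ × PR| = √615960 ≈ 784.8312
area = ½ · 784.8312 ≈ 392.416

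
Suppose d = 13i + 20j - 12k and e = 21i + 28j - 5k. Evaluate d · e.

d · e = 13·21 + 20·28 + (-12)·(-5) = 273 + 560 + 60 = 893

893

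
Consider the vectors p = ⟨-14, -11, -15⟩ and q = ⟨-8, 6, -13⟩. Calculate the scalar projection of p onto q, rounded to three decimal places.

14.694

p · q = (-14)·(-8) + (-11)·6 + (-15)·(-13) = 112 - 66 + 195 = 241
|q| = √(64 + 36 + 169) = √269 ≈ 16.4012
comp_q p = 241 / √269 ≈ 14.694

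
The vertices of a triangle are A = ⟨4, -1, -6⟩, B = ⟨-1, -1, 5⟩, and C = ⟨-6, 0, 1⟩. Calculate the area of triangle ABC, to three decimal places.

37.984

AB = (-5, 0, 11),  AC = (-10, 1, 7)
i: 0·7 - 11·1 = 0 - 11 = -11
j: 11·(-10) - (-5)·7 = -110 - (-35) = -75
k: (-5)·1 - 0·(-10) = -5 - 0 = -5
AB × AC = (-11, -75, -5)
|AB × AC| = √5771 ≈ 75.9671
area = ½ · 75.9671 ≈ 37.984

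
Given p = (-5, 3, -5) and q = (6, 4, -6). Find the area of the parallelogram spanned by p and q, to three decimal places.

71.049

i: 3·(-6) - (-5)·4 = -18 - (-20) = 2
j: (-5)·6 - (-5)·(-6) = -30 - 30 = -60
k: (-5)·4 - 3·6 = -20 - 18 = -38
p × q = (2, -60, -38)
|p × q| = √(2² + (-60)² + (-38)²) = √5048 ≈ 71.0493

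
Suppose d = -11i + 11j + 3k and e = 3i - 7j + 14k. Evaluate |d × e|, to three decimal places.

i: 11·14 - 3·(-7) = 154 - (-21) = 175
j: 3·3 - (-11)·14 = 9 - (-154) = 163
k: (-11)·(-7) - 11·3 = 77 - 33 = 44
d × e = (175, 163, 44)
|d × e| = √(175² + 163² + 44²) = √59130 ≈ 243.1666

243.167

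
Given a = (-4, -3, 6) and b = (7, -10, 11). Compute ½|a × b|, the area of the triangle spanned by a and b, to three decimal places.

54.420

i: (-3)·11 - 6·(-10) = -33 - (-60) = 27
j: 6·7 - (-4)·11 = 42 - (-44) = 86
k: (-4)·(-10) - (-3)·7 = 40 - (-21) = 61
a × b = (27, 86, 61)
|a × b| = √(27² + 86² + 61²) = √11846 ≈ 108.8393
area = ½ · 108.8393 ≈ 54.420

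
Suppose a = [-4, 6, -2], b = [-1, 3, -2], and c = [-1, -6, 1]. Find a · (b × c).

36

b × c:
i: 3·1 - (-2)·(-6) = 3 - 12 = -9
j: (-2)·(-1) - (-1)·1 = 2 - (-1) = 3
k: (-1)·(-6) - 3·(-1) = 6 - (-3) = 9
b × c = (-9, 3, 9)
a · (b × c) = (-4)·(-9) + 6·3 + (-2)·9 = 36 + 18 - 18 = 36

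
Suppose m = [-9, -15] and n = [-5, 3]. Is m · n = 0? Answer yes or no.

yes

m · n = (-9)·(-5) + (-15)·3 = 45 - 45 = 0
Zero, so the vectors are orthogonal.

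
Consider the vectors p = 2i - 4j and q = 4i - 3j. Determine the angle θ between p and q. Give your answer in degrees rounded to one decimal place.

26.6

p · q = 2·4 + (-4)·(-3) = 8 + 12 = 20
|p|² = 4 + 16 = 20,  |p| = √20 ≈ 4.472136
|q|² = 16 + 9 = 25,  |q| = √25 ≈ 5.000000
cos θ = 20 / (4.472136 · 5.000000) ≈ 0.89443
θ = arccos(0.89443) ≈ 26.6°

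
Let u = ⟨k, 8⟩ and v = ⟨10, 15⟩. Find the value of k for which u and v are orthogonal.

u · v = k·10 + 8·15 = 120 + 10k
Set equal to 0: 10k = -120, so k = -12.

-12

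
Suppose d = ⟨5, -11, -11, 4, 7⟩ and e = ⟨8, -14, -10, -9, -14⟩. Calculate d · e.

170

d · e = 5·8 + (-11)·(-14) + (-11)·(-10) + 4·(-9) + 7·(-14) = 40 + 154 + 110 - 36 - 98 = 170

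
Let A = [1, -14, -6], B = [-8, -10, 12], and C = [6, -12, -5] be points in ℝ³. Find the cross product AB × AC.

AB = (-9, 4, 18)
AC = (5, 2, 1)
i: 4·1 - 18·2 = 4 - 36 = -32
j: 18·5 - (-9)·1 = 90 - (-9) = 99
k: (-9)·2 - 4·5 = -18 - 20 = -38
AB × AC = (-32, 99, -38)

(-32, 99, -38)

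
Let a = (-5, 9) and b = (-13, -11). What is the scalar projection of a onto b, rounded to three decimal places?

a · b = (-5)·(-13) + 9·(-11) = 65 - 99 = -34
|b| = √(169 + 121) = √290 ≈ 17.0294
comp_b a = -34 / √290 ≈ -1.997

-1.997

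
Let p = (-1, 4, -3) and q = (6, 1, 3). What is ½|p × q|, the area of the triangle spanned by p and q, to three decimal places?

16.394

i: 4·3 - (-3)·1 = 12 - (-3) = 15
j: (-3)·6 - (-1)·3 = -18 - (-3) = -15
k: (-1)·1 - 4·6 = -1 - 24 = -25
p × q = (15, -15, -25)
|p × q| = √(15² + (-15)² + (-25)²) = √1075 ≈ 32.7872
area = ½ · 32.7872 ≈ 16.394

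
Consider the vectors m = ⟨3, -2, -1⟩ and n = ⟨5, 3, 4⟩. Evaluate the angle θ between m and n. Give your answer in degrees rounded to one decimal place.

79.1

m · n = 3·5 + (-2)·3 + (-1)·4 = 15 - 6 - 4 = 5
|m|² = 9 + 4 + 1 = 14,  |m| = √14 ≈ 3.741657
|n|² = 25 + 9 + 16 = 50,  |n| = √50 ≈ 7.071068
cos θ = 5 / (3.741657 · 7.071068) ≈ 0.18898
θ = arccos(0.18898) ≈ 79.1°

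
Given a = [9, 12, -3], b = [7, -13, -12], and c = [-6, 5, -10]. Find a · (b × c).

b × c:
i: (-13)·(-10) - (-12)·5 = 130 - (-60) = 190
j: (-12)·(-6) - 7·(-10) = 72 - (-70) = 142
k: 7·5 - (-13)·(-6) = 35 - 78 = -43
b × c = (190, 142, -43)
a · (b × c) = 9·190 + 12·142 + (-3)·(-43) = 1710 + 1704 + 129 = 3543

3543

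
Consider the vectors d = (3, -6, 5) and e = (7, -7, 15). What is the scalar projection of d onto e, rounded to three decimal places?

d · e = 3·7 + (-6)·(-7) + 5·15 = 21 + 42 + 75 = 138
|e| = √(49 + 49 + 225) = √323 ≈ 17.9722
comp_e d = 138 / √323 ≈ 7.679

7.679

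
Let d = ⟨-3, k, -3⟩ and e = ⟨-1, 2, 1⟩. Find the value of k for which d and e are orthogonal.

0

d · e = (-3)·(-1) + k·2 + (-3)·1 = 0 + 2k
Set equal to 0: 2k = 0, so k = 0.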